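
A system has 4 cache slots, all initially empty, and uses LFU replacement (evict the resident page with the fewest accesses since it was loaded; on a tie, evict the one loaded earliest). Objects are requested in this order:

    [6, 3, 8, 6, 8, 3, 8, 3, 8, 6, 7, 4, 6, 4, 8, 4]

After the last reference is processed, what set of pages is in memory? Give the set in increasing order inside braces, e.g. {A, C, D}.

{3, 4, 6, 8}

6: fault, frames (6)
3: fault, frames (6 3)
8: fault, frames (6 3 8)
6: hit
8: hit
3: hit
8: hit
3: hit
8: hit
6: hit
7: fault, frames (6 3 8 7)
4: fault, evict 7, frames (6 3 8 4)
6: hit
4: hit
8: hit
4: hit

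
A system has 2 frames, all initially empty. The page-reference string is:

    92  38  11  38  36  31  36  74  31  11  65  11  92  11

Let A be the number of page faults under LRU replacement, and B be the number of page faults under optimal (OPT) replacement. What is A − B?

1

Under LRU: F F F . F F . F F F F . F . → 10 faults.
Under OPT: F F F . F F . F . F F . F . → 9 faults.
A − B = 10 − 9 = 1.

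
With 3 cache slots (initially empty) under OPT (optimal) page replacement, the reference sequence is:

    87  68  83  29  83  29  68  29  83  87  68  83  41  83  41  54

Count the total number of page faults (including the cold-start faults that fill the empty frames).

7

87 → miss, frames {87}
68 → miss, frames {87,68}
83 → miss, frames {87,68,83}
29 → miss, evict 87, frames {68,83,29}
83 → hit
29 → hit
68 → hit
29 → hit
83 → hit
87 → miss, evict 29, frames {68,83,87}
68 → hit
83 → hit
41 → miss, evict 87, frames {68,83,41}
83 → hit
41 → hit
54 → miss, evict 41, frames {68,83,54}
Page faults: 7.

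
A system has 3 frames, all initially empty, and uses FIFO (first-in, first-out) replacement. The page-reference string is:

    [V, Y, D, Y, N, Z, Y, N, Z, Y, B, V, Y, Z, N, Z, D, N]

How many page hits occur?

7

V -> fault, frames (V)
Y -> fault, frames (V Y)
D -> fault, frames (V Y D)
Y -> hit
N -> fault, evict V, frames (Y D N)
Z -> fault, evict Y, frames (D N Z)
Y -> fault, evict D, frames (N Z Y)
N -> hit
Z -> hit
Y -> hit
B -> fault, evict N, frames (Z Y B)
V -> fault, evict Z, frames (Y B V)
Y -> hit
Z -> fault, evict Y, frames (B V Z)
N -> fault, evict B, frames (V Z N)
Z -> hit
D -> fault, evict V, frames (Z N D)
N -> hit
Hits: 7.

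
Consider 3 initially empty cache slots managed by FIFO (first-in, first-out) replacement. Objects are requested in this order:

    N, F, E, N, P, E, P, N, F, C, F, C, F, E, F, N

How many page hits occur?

N → fault, frames (N)
F → fault, frames (N F)
E → fault, frames (N F E)
N → hit
P → fault, evict N, frames (F E P)
E → hit
P → hit
N → fault, evict F, frames (E P N)
F → fault, evict E, frames (P N F)
C → fault, evict P, frames (N F C)
F → hit
C → hit
F → hit
E → fault, evict N, frames (F C E)
F → hit
N → fault, evict F, frames (C E N)
Hits: 7.

7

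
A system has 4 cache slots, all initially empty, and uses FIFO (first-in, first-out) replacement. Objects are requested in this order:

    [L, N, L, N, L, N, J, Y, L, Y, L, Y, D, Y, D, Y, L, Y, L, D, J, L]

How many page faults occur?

L -> miss, frames {L}
N -> miss, frames {L,N}
L -> hit
N -> hit
L -> hit
N -> hit
J -> miss, frames {L,N,J}
Y -> miss, frames {L,N,J,Y}
L -> hit
Y -> hit
L -> hit
Y -> hit
D -> miss, evict L, frames {N,J,Y,D}
Y -> hit
D -> hit
Y -> hit
L -> miss, evict N, frames {J,Y,D,L}
Y -> hit
L -> hit
D -> hit
J -> hit
L -> hit
Page faults: 6.

6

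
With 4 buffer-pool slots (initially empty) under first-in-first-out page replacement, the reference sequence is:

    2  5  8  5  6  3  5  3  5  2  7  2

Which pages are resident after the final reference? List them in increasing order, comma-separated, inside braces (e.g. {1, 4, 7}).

{2, 3, 6, 7}

2: fault, frames {2}
5: fault, frames {2,5}
8: fault, frames {2,5,8}
5: hit
6: fault, frames {2,5,8,6}
3: fault, evict 2, frames {5,8,6,3}
5: hit
3: hit
5: hit
2: fault, evict 5, frames {8,6,3,2}
7: fault, evict 8, frames {6,3,2,7}
2: hit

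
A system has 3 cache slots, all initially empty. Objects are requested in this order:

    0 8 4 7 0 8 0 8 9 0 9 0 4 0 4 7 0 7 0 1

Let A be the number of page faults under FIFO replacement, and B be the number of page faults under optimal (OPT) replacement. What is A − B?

Under FIFO: F F F F F F . . F . . . F F . F . . . F → 11 faults.
Under OPT: F F F F . . . . F . . . F . . . . . . F → 7 faults.
A − B = 11 − 7 = 4.

4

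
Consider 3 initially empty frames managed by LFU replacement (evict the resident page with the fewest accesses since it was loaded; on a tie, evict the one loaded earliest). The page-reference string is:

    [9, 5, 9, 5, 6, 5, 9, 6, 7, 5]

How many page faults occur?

9: fault, frames {9}
5: fault, frames {9,5}
9: hit
5: hit
6: fault, frames {9,5,6}
5: hit
9: hit
6: hit
7: fault, evict 6, frames {9,5,7}
5: hit
Page faults: 4.

4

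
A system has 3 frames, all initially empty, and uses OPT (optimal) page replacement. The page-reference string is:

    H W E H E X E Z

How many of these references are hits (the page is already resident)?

3

H: fault, frames {H}
W: fault, frames {H,W}
E: fault, frames {H,W,E}
H: hit
E: hit
X: fault, evict W, frames {H,E,X}
E: hit
Z: fault, evict X, frames {H,E,Z}
Hits: 3.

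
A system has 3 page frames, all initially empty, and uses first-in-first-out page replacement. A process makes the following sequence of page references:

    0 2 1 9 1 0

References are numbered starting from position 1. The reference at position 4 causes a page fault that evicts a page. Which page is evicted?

0

pos 1: 0 → fault, frames {0}
pos 2: 2 → fault, frames {0,2}
pos 3: 1 → fault, frames {0,2,1}
pos 4: 9 → fault, evict 0, frames {2,1,9}
At position 4, page 0 is evicted.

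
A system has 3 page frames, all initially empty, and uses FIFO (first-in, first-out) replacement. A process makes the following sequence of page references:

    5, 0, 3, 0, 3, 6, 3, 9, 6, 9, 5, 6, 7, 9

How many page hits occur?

7

5 → fault, frames (5)
0 → fault, frames (5 0)
3 → fault, frames (5 0 3)
0 → hit
3 → hit
6 → fault, evict 5, frames (0 3 6)
3 → hit
9 → fault, evict 0, frames (3 6 9)
6 → hit
9 → hit
5 → fault, evict 3, frames (6 9 5)
6 → hit
7 → fault, evict 6, frames (9 5 7)
9 → hit
Hits: 7.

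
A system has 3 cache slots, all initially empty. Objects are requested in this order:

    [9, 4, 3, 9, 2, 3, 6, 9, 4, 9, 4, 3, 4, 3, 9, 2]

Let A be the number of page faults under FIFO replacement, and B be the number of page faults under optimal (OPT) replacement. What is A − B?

2

Under FIFO: F F F . F . F F F . . F . . . F → 9 faults.
Under OPT: F F F . F . F . F . . . . . . F → 7 faults.
A − B = 9 − 7 = 2.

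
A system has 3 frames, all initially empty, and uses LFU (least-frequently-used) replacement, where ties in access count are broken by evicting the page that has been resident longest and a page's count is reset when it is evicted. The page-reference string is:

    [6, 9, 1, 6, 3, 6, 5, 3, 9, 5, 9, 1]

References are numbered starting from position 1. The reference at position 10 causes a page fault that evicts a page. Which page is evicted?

pos 1: 6 -> fault, frames [6]
pos 2: 9 -> fault, frames [6, 9]
pos 3: 1 -> fault, frames [6, 9, 1]
pos 4: 6 -> hit
pos 5: 3 -> fault, evict 9, frames [6, 1, 3]
pos 6: 6 -> hit
pos 7: 5 -> fault, evict 1, frames [6, 3, 5]
pos 8: 3 -> hit
pos 9: 9 -> fault, evict 5, frames [6, 3, 9]
pos 10: 5 -> fault, evict 9, frames [6, 3, 5]
At position 10, page 9 is evicted.

9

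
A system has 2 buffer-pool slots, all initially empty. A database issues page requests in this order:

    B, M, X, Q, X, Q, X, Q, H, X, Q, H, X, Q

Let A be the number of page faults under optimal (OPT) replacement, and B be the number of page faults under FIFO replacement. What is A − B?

-3

Under OPT: F F F F . . . . F . F . F . → 7 faults.
Under FIFO: F F F F . . . . F F F F F F → 10 faults.
A − B = 7 − 10 = -3.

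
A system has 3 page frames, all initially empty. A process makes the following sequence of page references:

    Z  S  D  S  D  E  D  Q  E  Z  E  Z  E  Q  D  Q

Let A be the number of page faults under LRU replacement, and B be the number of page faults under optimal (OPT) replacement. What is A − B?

Under LRU: F F F . . F . F . F . . . . F . → 7 faults.
Under OPT: F F F . . F . F . . . . . . F . → 6 faults.
A − B = 7 − 6 = 1.

1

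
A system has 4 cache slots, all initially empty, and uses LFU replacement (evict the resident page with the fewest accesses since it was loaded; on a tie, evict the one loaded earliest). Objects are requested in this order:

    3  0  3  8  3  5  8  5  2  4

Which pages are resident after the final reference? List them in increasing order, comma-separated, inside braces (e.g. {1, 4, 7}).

3 → fault, frames [3]
0 → fault, frames [3, 0]
3 → hit
8 → fault, frames [3, 0, 8]
3 → hit
5 → fault, frames [3, 0, 8, 5]
8 → hit
5 → hit
2 → fault, evict 0, frames [3, 8, 5, 2]
4 → fault, evict 2, frames [3, 8, 5, 4]

{3, 4, 5, 8}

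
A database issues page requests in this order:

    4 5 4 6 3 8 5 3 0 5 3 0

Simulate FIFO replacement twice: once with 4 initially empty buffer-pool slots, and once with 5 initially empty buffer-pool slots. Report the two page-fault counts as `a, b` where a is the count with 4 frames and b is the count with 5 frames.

7, 6

4 frames: F F . F F F . . F F . . → 7 faults.
5 frames: F F . F F F . . F . . . → 6 faults.
6 < 7: adding a frame reduced faults, as is typical.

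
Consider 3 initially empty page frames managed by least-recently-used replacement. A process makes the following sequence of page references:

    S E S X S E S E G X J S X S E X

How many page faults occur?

S → miss, frames (S)
E → miss, frames (S E)
S → hit
X → miss, frames (E S X)
S → hit
E → hit
S → hit
E → hit
G → miss, evict X, frames (S E G)
X → miss, evict S, frames (E G X)
J → miss, evict E, frames (G X J)
S → miss, evict G, frames (X J S)
X → hit
S → hit
E → miss, evict J, frames (X S E)
X → hit
Page faults: 8.

8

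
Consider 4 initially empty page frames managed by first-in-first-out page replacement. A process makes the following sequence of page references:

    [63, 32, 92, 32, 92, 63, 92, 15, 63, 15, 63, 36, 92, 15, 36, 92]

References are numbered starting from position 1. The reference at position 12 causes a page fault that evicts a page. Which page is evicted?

pos 1: 63 -> fault, frames (63)
pos 2: 32 -> fault, frames (63 32)
pos 3: 92 -> fault, frames (63 32 92)
pos 4: 32 -> hit
pos 5: 92 -> hit
pos 6: 63 -> hit
pos 7: 92 -> hit
pos 8: 15 -> fault, frames (63 32 92 15)
pos 9: 63 -> hit
pos 10: 15 -> hit
pos 11: 63 -> hit
pos 12: 36 -> fault, evict 63, frames (32 92 15 36)
At position 12, page 63 is evicted.

63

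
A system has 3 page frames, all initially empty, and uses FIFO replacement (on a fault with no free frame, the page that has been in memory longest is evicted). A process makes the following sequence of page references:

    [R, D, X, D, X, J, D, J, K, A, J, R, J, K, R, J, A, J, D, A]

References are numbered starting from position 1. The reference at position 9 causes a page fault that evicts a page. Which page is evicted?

D

pos 1: R → fault, frames {R}
pos 2: D → fault, frames {R,D}
pos 3: X → fault, frames {R,D,X}
pos 4: D → hit
pos 5: X → hit
pos 6: J → fault, evict R, frames {D,X,J}
pos 7: D → hit
pos 8: J → hit
pos 9: K → fault, evict D, frames {X,J,K}
At position 9, page D is evicted.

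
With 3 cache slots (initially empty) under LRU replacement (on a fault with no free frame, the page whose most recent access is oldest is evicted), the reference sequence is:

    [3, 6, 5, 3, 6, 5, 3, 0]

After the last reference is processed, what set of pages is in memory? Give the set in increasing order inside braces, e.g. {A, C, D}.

3 → miss, frames [3]
6 → miss, frames [3, 6]
5 → miss, frames [3, 6, 5]
3 → hit
6 → hit
5 → hit
3 → hit
0 → miss, evict 6, frames [5, 3, 0]

{0, 3, 5}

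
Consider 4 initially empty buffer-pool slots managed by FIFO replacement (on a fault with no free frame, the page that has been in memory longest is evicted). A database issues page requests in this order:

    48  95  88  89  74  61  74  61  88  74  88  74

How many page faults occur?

48 → miss, frames [48]
95 → miss, frames [48, 95]
88 → miss, frames [48, 95, 88]
89 → miss, frames [48, 95, 88, 89]
74 → miss, evict 48, frames [95, 88, 89, 74]
61 → miss, evict 95, frames [88, 89, 74, 61]
74 → hit
61 → hit
88 → hit
74 → hit
88 → hit
74 → hit
Page faults: 6.

6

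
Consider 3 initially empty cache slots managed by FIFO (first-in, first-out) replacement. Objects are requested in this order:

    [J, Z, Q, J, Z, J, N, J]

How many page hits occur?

3

J → fault, frames (J)
Z → fault, frames (J Z)
Q → fault, frames (J Z Q)
J → hit
Z → hit
J → hit
N → fault, evict J, frames (Z Q N)
J → fault, evict Z, frames (Q N J)
Hits: 3.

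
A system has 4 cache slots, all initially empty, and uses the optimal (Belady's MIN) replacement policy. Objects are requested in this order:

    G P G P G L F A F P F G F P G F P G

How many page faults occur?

5

G -> miss, frames [G]
P -> miss, frames [G, P]
G -> hit
P -> hit
G -> hit
L -> miss, frames [G, P, L]
F -> miss, frames [G, P, L, F]
A -> miss, evict L, frames [G, P, F, A]
F -> hit
P -> hit
F -> hit
G -> hit
F -> hit
P -> hit
G -> hit
F -> hit
P -> hit
G -> hit
Page faults: 5.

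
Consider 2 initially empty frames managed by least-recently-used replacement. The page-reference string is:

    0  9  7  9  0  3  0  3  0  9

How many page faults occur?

6

0 → fault, frames (0)
9 → fault, frames (0 9)
7 → fault, evict 0, frames (9 7)
9 → hit
0 → fault, evict 7, frames (9 0)
3 → fault, evict 9, frames (0 3)
0 → hit
3 → hit
0 → hit
9 → fault, evict 3, frames (0 9)
Page faults: 6.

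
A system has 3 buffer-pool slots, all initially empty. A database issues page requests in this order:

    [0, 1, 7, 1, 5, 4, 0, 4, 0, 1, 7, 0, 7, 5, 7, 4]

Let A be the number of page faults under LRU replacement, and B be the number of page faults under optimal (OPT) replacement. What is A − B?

Under LRU: F F F . F F F . . F F . . F . F → 10 faults.
Under OPT: F F F . F F . . . . F . . F . . → 7 faults.
A − B = 10 − 7 = 3.

3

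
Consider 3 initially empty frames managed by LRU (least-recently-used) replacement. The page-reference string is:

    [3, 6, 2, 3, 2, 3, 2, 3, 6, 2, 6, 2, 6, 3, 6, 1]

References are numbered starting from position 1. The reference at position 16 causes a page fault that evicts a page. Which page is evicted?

pos 1: 3 -> fault, frames (3)
pos 2: 6 -> fault, frames (3 6)
pos 3: 2 -> fault, frames (3 6 2)
pos 4: 3 -> hit
pos 5: 2 -> hit
pos 6: 3 -> hit
pos 7: 2 -> hit
pos 8: 3 -> hit
pos 9: 6 -> hit
pos 10: 2 -> hit
pos 11: 6 -> hit
pos 12: 2 -> hit
pos 13: 6 -> hit
pos 14: 3 -> hit
pos 15: 6 -> hit
pos 16: 1 -> fault, evict 2, frames (3 6 1)
At position 16, page 2 is evicted.

2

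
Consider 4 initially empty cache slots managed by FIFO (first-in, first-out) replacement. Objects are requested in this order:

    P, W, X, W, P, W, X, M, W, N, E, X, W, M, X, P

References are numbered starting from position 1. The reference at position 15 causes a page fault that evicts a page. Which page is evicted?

pos 1: P: miss, frames [P]
pos 2: W: miss, frames [P, W]
pos 3: X: miss, frames [P, W, X]
pos 4: W: hit
pos 5: P: hit
pos 6: W: hit
pos 7: X: hit
pos 8: M: miss, frames [P, W, X, M]
pos 9: W: hit
pos 10: N: miss, evict P, frames [W, X, M, N]
pos 11: E: miss, evict W, frames [X, M, N, E]
pos 12: X: hit
pos 13: W: miss, evict X, frames [M, N, E, W]
pos 14: M: hit
pos 15: X: miss, evict M, frames [N, E, W, X]
At position 15, page M is evicted.

M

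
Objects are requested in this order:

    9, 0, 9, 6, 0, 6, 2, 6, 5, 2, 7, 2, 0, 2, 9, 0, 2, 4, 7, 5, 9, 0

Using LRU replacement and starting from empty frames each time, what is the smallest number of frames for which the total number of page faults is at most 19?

f=1: 22 faults
f=2: 17 faults
f=3: 13 faults
f=4: 13 faults
f=5: 11 faults
f=6: 7 faults
f=7: 7 faults
Smallest f with faults ≤ 19 is 2.

2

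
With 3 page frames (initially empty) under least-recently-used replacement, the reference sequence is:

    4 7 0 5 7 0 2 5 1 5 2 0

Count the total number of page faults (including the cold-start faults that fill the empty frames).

4: fault, frames (4)
7: fault, frames (4 7)
0: fault, frames (4 7 0)
5: fault, evict 4, frames (7 0 5)
7: hit
0: hit
2: fault, evict 5, frames (7 0 2)
5: fault, evict 7, frames (0 2 5)
1: fault, evict 0, frames (2 5 1)
5: hit
2: hit
0: fault, evict 1, frames (5 2 0)
Page faults: 8.

8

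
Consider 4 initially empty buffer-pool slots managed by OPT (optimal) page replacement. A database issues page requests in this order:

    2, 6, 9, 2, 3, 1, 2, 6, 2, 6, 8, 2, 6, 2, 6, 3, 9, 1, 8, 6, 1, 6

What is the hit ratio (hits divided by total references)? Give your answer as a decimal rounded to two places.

0.64

2 → fault, frames [2]
6 → fault, frames [2, 6]
9 → fault, frames [2, 6, 9]
2 → hit
3 → fault, frames [2, 6, 9, 3]
1 → fault, evict 9, frames [2, 6, 3, 1]
2 → hit
6 → hit
2 → hit
6 → hit
8 → fault, evict 1, frames [2, 6, 3, 8]
2 → hit
6 → hit
2 → hit
6 → hit
3 → hit
9 → fault, evict 3, frames [2, 6, 8, 9]
1 → fault, evict 9, frames [2, 6, 8, 1]
8 → hit
6 → hit
1 → hit
6 → hit
Hits: 14 of 22 references → 14/22 = 0.6364.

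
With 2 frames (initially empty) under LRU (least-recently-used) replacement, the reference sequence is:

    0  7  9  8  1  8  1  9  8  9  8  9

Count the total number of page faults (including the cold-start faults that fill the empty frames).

7

0 → fault, frames (0)
7 → fault, frames (0 7)
9 → fault, evict 0, frames (7 9)
8 → fault, evict 7, frames (9 8)
1 → fault, evict 9, frames (8 1)
8 → hit
1 → hit
9 → fault, evict 8, frames (1 9)
8 → fault, evict 1, frames (9 8)
9 → hit
8 → hit
9 → hit
Page faults: 7.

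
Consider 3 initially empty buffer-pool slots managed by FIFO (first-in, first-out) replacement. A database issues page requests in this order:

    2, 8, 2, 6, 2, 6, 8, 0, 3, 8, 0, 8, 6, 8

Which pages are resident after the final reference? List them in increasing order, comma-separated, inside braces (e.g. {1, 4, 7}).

{3, 6, 8}

2 -> fault, frames (2)
8 -> fault, frames (2 8)
2 -> hit
6 -> fault, frames (2 8 6)
2 -> hit
6 -> hit
8 -> hit
0 -> fault, evict 2, frames (8 6 0)
3 -> fault, evict 8, frames (6 0 3)
8 -> fault, evict 6, frames (0 3 8)
0 -> hit
8 -> hit
6 -> fault, evict 0, frames (3 8 6)
8 -> hit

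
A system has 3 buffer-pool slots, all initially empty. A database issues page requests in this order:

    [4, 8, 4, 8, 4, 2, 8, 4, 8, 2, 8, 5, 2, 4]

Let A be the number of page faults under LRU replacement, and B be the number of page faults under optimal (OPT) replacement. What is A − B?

1

Under LRU: F F . . . F . . . . . F . F → 5 faults.
Under OPT: F F . . . F . . . . . F . . → 4 faults.
A − B = 5 − 4 = 1.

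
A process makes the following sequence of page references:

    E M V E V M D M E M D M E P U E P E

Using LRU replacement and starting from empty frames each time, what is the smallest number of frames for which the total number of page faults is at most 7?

3

f=1: 18 faults
f=2: 13 faults
f=3: 7 faults
f=4: 6 faults
f=5: 6 faults
f=6: 6 faults
Smallest f with faults ≤ 7 is 3.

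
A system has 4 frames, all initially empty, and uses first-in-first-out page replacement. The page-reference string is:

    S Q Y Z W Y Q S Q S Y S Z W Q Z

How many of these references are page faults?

10

S → miss, frames {S}
Q → miss, frames {S,Q}
Y → miss, frames {S,Q,Y}
Z → miss, frames {S,Q,Y,Z}
W → miss, evict S, frames {Q,Y,Z,W}
Y → hit
Q → hit
S → miss, evict Q, frames {Y,Z,W,S}
Q → miss, evict Y, frames {Z,W,S,Q}
S → hit
Y → miss, evict Z, frames {W,S,Q,Y}
S → hit
Z → miss, evict W, frames {S,Q,Y,Z}
W → miss, evict S, frames {Q,Y,Z,W}
Q → hit
Z → hit
Page faults: 10.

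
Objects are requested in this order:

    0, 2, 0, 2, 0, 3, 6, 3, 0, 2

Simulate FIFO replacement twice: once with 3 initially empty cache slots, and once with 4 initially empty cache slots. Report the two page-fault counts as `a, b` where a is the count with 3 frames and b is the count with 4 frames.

3 frames: F F . . . F F . F F → 6 faults.
4 frames: F F . . . F F . . . → 4 faults.
4 < 6: adding a frame reduced faults, as is typical.

6, 4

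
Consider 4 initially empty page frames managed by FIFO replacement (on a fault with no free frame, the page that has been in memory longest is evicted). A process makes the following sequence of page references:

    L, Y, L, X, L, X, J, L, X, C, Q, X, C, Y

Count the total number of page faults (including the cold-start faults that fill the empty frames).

L: miss, frames (L)
Y: miss, frames (L Y)
L: hit
X: miss, frames (L Y X)
L: hit
X: hit
J: miss, frames (L Y X J)
L: hit
X: hit
C: miss, evict L, frames (Y X J C)
Q: miss, evict Y, frames (X J C Q)
X: hit
C: hit
Y: miss, evict X, frames (J C Q Y)
Page faults: 7.

7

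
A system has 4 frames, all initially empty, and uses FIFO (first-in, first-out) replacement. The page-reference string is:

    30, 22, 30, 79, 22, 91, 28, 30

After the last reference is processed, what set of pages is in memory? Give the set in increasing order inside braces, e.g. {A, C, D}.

30 -> miss, frames (30)
22 -> miss, frames (30 22)
30 -> hit
79 -> miss, frames (30 22 79)
22 -> hit
91 -> miss, frames (30 22 79 91)
28 -> miss, evict 30, frames (22 79 91 28)
30 -> miss, evict 22, frames (79 91 28 30)

{28, 30, 79, 91}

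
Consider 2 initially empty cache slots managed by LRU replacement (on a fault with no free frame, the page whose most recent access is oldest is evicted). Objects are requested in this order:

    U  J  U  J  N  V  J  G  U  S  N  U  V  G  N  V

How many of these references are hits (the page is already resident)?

2

U → miss, frames {U}
J → miss, frames {U,J}
U → hit
J → hit
N → miss, evict U, frames {J,N}
V → miss, evict J, frames {N,V}
J → miss, evict N, frames {V,J}
G → miss, evict V, frames {J,G}
U → miss, evict J, frames {G,U}
S → miss, evict G, frames {U,S}
N → miss, evict U, frames {S,N}
U → miss, evict S, frames {N,U}
V → miss, evict N, frames {U,V}
G → miss, evict U, frames {V,G}
N → miss, evict V, frames {G,N}
V → miss, evict G, frames {N,V}
Hits: 2.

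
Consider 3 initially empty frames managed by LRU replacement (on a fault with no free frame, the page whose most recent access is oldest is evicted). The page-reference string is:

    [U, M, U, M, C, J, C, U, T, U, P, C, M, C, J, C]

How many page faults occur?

U → miss, frames (U)
M → miss, frames (U M)
U → hit
M → hit
C → miss, frames (U M C)
J → miss, evict U, frames (M C J)
C → hit
U → miss, evict M, frames (J C U)
T → miss, evict J, frames (C U T)
U → hit
P → miss, evict C, frames (T U P)
C → miss, evict T, frames (U P C)
M → miss, evict U, frames (P C M)
C → hit
J → miss, evict P, frames (M C J)
C → hit
Page faults: 10.

10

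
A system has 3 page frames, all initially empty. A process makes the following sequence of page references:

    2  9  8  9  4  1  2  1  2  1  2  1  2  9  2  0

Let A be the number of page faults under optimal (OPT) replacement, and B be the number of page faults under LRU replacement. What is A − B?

-2

Under OPT: F F F . F F . . . . . . . . . F → 6 faults.
Under LRU: F F F . F F F . . . . . . F . F → 8 faults.
A − B = 6 − 8 = -2.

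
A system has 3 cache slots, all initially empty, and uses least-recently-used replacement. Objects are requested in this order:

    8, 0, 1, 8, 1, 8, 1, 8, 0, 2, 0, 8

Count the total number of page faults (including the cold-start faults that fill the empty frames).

4

8 -> fault, frames (8)
0 -> fault, frames (8 0)
1 -> fault, frames (8 0 1)
8 -> hit
1 -> hit
8 -> hit
1 -> hit
8 -> hit
0 -> hit
2 -> fault, evict 1, frames (8 0 2)
0 -> hit
8 -> hit
Page faults: 4.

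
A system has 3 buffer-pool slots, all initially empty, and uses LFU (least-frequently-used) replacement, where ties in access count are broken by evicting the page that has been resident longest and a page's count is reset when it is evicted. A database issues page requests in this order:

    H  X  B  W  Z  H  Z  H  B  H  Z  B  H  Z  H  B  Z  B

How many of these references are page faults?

7

H: fault, frames (H)
X: fault, frames (H X)
B: fault, frames (H X B)
W: fault, evict H, frames (X B W)
Z: fault, evict X, frames (B W Z)
H: fault, evict B, frames (W Z H)
Z: hit
H: hit
B: fault, evict W, frames (Z H B)
H: hit
Z: hit
B: hit
H: hit
Z: hit
H: hit
B: hit
Z: hit
B: hit
Page faults: 7.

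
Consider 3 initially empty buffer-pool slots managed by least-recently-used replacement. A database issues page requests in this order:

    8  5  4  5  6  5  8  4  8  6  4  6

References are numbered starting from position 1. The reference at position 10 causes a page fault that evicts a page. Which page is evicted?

pos 1: 8 -> miss, frames {8}
pos 2: 5 -> miss, frames {8,5}
pos 3: 4 -> miss, frames {8,5,4}
pos 4: 5 -> hit
pos 5: 6 -> miss, evict 8, frames {4,5,6}
pos 6: 5 -> hit
pos 7: 8 -> miss, evict 4, frames {6,5,8}
pos 8: 4 -> miss, evict 6, frames {5,8,4}
pos 9: 8 -> hit
pos 10: 6 -> miss, evict 5, frames {4,8,6}
At position 10, page 5 is evicted.

5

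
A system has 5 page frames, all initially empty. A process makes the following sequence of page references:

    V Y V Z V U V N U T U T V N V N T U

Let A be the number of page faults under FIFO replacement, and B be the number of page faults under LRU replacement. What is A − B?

Under FIFO: F F . F . F . F . F . . F . . . . . → 7 faults.
Under LRU: F F . F . F . F . F . . . . . . . . → 6 faults.
A − B = 7 − 6 = 1.

1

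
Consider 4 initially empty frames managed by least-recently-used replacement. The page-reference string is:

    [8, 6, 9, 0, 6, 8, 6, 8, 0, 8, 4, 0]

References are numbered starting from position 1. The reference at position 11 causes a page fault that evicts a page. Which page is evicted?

pos 1: 8 -> fault, frames [8]
pos 2: 6 -> fault, frames [8, 6]
pos 3: 9 -> fault, frames [8, 6, 9]
pos 4: 0 -> fault, frames [8, 6, 9, 0]
pos 5: 6 -> hit
pos 6: 8 -> hit
pos 7: 6 -> hit
pos 8: 8 -> hit
pos 9: 0 -> hit
pos 10: 8 -> hit
pos 11: 4 -> fault, evict 9, frames [6, 0, 8, 4]
At position 11, page 9 is evicted.

9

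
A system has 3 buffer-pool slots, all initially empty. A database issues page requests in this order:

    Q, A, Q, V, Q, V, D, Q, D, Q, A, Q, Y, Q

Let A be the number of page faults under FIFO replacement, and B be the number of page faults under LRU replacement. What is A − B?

Under FIFO: F F . F . . F F . . F . F . → 7 faults.
Under LRU: F F . F . . F . . . F . F . → 6 faults.
A − B = 7 − 6 = 1.

1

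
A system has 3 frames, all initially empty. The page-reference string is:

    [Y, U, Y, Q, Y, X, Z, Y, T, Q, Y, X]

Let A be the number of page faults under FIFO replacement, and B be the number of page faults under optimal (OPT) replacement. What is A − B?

2

Under FIFO: F F . F . F F F F F . F → 9 faults.
Under OPT: F F . F . F F . F . . F → 7 faults.
A − B = 9 − 7 = 2.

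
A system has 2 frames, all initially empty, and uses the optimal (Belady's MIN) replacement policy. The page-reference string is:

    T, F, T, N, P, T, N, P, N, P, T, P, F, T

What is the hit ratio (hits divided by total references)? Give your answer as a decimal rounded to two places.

T -> fault, frames (T)
F -> fault, frames (T F)
T -> hit
N -> fault, evict F, frames (T N)
P -> fault, evict N, frames (T P)
T -> hit
N -> fault, evict T, frames (P N)
P -> hit
N -> hit
P -> hit
T -> fault, evict N, frames (P T)
P -> hit
F -> fault, evict P, frames (T F)
T -> hit
Hits: 7 of 14 references → 7/14 = 0.5000.

0.50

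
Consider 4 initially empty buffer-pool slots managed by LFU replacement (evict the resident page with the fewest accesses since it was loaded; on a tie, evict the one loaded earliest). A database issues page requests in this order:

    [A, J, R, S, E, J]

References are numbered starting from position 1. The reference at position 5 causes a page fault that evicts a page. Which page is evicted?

A

pos 1: A: miss, frames {A}
pos 2: J: miss, frames {A,J}
pos 3: R: miss, frames {A,J,R}
pos 4: S: miss, frames {A,J,R,S}
pos 5: E: miss, evict A, frames {J,R,S,E}
At position 5, page A is evicted.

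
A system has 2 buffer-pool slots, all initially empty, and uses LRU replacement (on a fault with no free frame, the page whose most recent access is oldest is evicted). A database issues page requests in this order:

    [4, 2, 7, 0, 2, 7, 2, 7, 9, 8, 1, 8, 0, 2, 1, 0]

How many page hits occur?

4 → fault, frames [4]
2 → fault, frames [4, 2]
7 → fault, evict 4, frames [2, 7]
0 → fault, evict 2, frames [7, 0]
2 → fault, evict 7, frames [0, 2]
7 → fault, evict 0, frames [2, 7]
2 → hit
7 → hit
9 → fault, evict 2, frames [7, 9]
8 → fault, evict 7, frames [9, 8]
1 → fault, evict 9, frames [8, 1]
8 → hit
0 → fault, evict 1, frames [8, 0]
2 → fault, evict 8, frames [0, 2]
1 → fault, evict 0, frames [2, 1]
0 → fault, evict 2, frames [1, 0]
Hits: 3.

3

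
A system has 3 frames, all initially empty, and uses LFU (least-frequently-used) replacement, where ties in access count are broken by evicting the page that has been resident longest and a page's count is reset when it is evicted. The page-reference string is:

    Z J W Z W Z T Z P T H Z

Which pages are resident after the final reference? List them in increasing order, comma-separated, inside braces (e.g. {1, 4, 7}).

{H, W, Z}

Z → fault, frames [Z]
J → fault, frames [Z, J]
W → fault, frames [Z, J, W]
Z → hit
W → hit
Z → hit
T → fault, evict J, frames [Z, W, T]
Z → hit
P → fault, evict T, frames [Z, W, P]
T → fault, evict P, frames [Z, W, T]
H → fault, evict T, frames [Z, W, H]
Z → hit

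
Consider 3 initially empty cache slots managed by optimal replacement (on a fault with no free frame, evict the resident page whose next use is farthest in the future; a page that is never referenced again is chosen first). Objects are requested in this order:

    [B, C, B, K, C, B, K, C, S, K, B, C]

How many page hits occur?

7

B: miss, frames {B}
C: miss, frames {B,C}
B: hit
K: miss, frames {B,C,K}
C: hit
B: hit
K: hit
C: hit
S: miss, evict C, frames {B,K,S}
K: hit
B: hit
C: miss, evict S, frames {B,K,C}
Hits: 7.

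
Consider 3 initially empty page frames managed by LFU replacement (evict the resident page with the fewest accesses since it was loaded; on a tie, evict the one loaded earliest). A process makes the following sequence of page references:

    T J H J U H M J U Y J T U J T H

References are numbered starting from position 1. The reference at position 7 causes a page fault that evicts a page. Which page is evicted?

pos 1: T -> fault, frames {T}
pos 2: J -> fault, frames {T,J}
pos 3: H -> fault, frames {T,J,H}
pos 4: J -> hit
pos 5: U -> fault, evict T, frames {J,H,U}
pos 6: H -> hit
pos 7: M -> fault, evict U, frames {J,H,M}
At position 7, page U is evicted.

U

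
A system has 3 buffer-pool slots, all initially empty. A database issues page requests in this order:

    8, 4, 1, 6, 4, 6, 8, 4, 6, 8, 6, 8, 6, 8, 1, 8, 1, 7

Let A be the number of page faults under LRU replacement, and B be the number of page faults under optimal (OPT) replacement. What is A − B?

1

Under LRU: F F F F . . F . . . . . . . F . . F → 7 faults.
Under OPT: F F F F . . . . . . . . . . F . . F → 6 faults.
A − B = 7 − 6 = 1.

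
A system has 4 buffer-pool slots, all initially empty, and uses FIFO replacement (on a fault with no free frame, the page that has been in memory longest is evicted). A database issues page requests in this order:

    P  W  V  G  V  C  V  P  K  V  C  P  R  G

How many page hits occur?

P: fault, frames (P)
W: fault, frames (P W)
V: fault, frames (P W V)
G: fault, frames (P W V G)
V: hit
C: fault, evict P, frames (W V G C)
V: hit
P: fault, evict W, frames (V G C P)
K: fault, evict V, frames (G C P K)
V: fault, evict G, frames (C P K V)
C: hit
P: hit
R: fault, evict C, frames (P K V R)
G: fault, evict P, frames (K V R G)
Hits: 4.

4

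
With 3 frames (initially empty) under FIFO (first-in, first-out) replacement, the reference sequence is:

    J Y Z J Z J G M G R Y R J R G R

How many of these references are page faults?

J → fault, frames {J}
Y → fault, frames {J,Y}
Z → fault, frames {J,Y,Z}
J → hit
Z → hit
J → hit
G → fault, evict J, frames {Y,Z,G}
M → fault, evict Y, frames {Z,G,M}
G → hit
R → fault, evict Z, frames {G,M,R}
Y → fault, evict G, frames {M,R,Y}
R → hit
J → fault, evict M, frames {R,Y,J}
R → hit
G → fault, evict R, frames {Y,J,G}
R → fault, evict Y, frames {J,G,R}
Page faults: 10.

10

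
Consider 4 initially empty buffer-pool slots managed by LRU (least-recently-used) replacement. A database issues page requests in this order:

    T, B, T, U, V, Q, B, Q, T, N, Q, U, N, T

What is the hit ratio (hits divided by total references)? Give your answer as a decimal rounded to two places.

T: miss, frames {T}
B: miss, frames {T,B}
T: hit
U: miss, frames {B,T,U}
V: miss, frames {B,T,U,V}
Q: miss, evict B, frames {T,U,V,Q}
B: miss, evict T, frames {U,V,Q,B}
Q: hit
T: miss, evict U, frames {V,B,Q,T}
N: miss, evict V, frames {B,Q,T,N}
Q: hit
U: miss, evict B, frames {T,N,Q,U}
N: hit
T: hit
Hits: 5 of 14 references → 5/14 = 0.3571.

0.36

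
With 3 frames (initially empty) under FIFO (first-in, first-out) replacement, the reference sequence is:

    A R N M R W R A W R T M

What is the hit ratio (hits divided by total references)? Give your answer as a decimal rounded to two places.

0.25

A -> fault, frames (A)
R -> fault, frames (A R)
N -> fault, frames (A R N)
M -> fault, evict A, frames (R N M)
R -> hit
W -> fault, evict R, frames (N M W)
R -> fault, evict N, frames (M W R)
A -> fault, evict M, frames (W R A)
W -> hit
R -> hit
T -> fault, evict W, frames (R A T)
M -> fault, evict R, frames (A T M)
Hits: 3 of 12 references → 3/12 = 0.2500.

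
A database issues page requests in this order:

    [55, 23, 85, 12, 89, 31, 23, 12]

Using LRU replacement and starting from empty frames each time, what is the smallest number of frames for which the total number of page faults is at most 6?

5

f=1: 8 faults
f=2: 8 faults
f=3: 8 faults
f=4: 7 faults
f=5: 6 faults
f=6: 6 faults
Smallest f with faults ≤ 6 is 5.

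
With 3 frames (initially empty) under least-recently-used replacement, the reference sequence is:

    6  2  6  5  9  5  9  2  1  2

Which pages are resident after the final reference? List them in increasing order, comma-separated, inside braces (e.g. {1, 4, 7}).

6: fault, frames (6)
2: fault, frames (6 2)
6: hit
5: fault, frames (2 6 5)
9: fault, evict 2, frames (6 5 9)
5: hit
9: hit
2: fault, evict 6, frames (5 9 2)
1: fault, evict 5, frames (9 2 1)
2: hit

{1, 2, 9}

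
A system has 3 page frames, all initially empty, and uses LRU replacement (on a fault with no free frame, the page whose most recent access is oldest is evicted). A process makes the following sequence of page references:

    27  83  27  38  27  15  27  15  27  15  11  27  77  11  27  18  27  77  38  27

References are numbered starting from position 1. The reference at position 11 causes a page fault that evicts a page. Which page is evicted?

38

pos 1: 27: fault, frames [27]
pos 2: 83: fault, frames [27, 83]
pos 3: 27: hit
pos 4: 38: fault, frames [83, 27, 38]
pos 5: 27: hit
pos 6: 15: fault, evict 83, frames [38, 27, 15]
pos 7: 27: hit
pos 8: 15: hit
pos 9: 27: hit
pos 10: 15: hit
pos 11: 11: fault, evict 38, frames [27, 15, 11]
At position 11, page 38 is evicted.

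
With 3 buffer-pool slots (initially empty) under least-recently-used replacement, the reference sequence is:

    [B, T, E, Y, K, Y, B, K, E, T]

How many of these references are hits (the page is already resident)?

B → miss, frames [B]
T → miss, frames [B, T]
E → miss, frames [B, T, E]
Y → miss, evict B, frames [T, E, Y]
K → miss, evict T, frames [E, Y, K]
Y → hit
B → miss, evict E, frames [K, Y, B]
K → hit
E → miss, evict Y, frames [B, K, E]
T → miss, evict B, frames [K, E, T]
Hits: 2.

2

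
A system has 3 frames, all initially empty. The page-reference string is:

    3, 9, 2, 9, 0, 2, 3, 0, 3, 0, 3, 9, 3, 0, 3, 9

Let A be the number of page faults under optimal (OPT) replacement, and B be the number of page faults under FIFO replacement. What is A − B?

Under OPT: F F F . F . . . . . . F . . . . → 5 faults.
Under FIFO: F F F . F . F . . . . F . . . . → 6 faults.
A − B = 5 − 6 = -1.

-1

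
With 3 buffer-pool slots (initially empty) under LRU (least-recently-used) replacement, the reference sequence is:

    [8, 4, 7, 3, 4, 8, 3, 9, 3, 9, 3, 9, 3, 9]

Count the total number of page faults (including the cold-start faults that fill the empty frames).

8 -> miss, frames {8}
4 -> miss, frames {8,4}
7 -> miss, frames {8,4,7}
3 -> miss, evict 8, frames {4,7,3}
4 -> hit
8 -> miss, evict 7, frames {3,4,8}
3 -> hit
9 -> miss, evict 4, frames {8,3,9}
3 -> hit
9 -> hit
3 -> hit
9 -> hit
3 -> hit
9 -> hit
Page faults: 6.

6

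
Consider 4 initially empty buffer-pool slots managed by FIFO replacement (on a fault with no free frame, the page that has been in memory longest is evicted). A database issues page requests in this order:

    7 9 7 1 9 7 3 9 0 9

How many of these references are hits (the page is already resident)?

7 -> miss, frames [7]
9 -> miss, frames [7, 9]
7 -> hit
1 -> miss, frames [7, 9, 1]
9 -> hit
7 -> hit
3 -> miss, frames [7, 9, 1, 3]
9 -> hit
0 -> miss, evict 7, frames [9, 1, 3, 0]
9 -> hit
Hits: 5.

5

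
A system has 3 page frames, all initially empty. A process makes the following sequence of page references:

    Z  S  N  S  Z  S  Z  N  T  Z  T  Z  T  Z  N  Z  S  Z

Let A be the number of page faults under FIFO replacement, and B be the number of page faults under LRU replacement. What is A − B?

1

Under FIFO: F F F . . . . . F F . . . . . . F . → 6 faults.
Under LRU: F F F . . . . . F . . . . . . . F . → 5 faults.
A − B = 6 − 5 = 1.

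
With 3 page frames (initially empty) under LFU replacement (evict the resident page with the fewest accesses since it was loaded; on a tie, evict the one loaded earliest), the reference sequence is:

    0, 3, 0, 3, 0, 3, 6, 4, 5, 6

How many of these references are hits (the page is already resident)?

0 → miss, frames [0]
3 → miss, frames [0, 3]
0 → hit
3 → hit
0 → hit
3 → hit
6 → miss, frames [0, 3, 6]
4 → miss, evict 6, frames [0, 3, 4]
5 → miss, evict 4, frames [0, 3, 5]
6 → miss, evict 5, frames [0, 3, 6]
Hits: 4.

4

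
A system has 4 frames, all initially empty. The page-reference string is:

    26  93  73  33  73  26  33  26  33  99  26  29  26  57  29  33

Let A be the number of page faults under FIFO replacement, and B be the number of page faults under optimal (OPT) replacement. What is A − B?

Under FIFO: F F F F . . . . . F F F . F . F → 9 faults.
Under OPT: F F F F . . . . . F . F . F . . → 7 faults.
A − B = 9 − 7 = 2.

2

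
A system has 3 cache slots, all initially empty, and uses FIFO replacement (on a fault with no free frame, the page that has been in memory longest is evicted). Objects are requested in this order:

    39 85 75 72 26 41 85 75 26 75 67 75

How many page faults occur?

39 → fault, frames (39)
85 → fault, frames (39 85)
75 → fault, frames (39 85 75)
72 → fault, evict 39, frames (85 75 72)
26 → fault, evict 85, frames (75 72 26)
41 → fault, evict 75, frames (72 26 41)
85 → fault, evict 72, frames (26 41 85)
75 → fault, evict 26, frames (41 85 75)
26 → fault, evict 41, frames (85 75 26)
75 → hit
67 → fault, evict 85, frames (75 26 67)
75 → hit
Page faults: 10.

10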